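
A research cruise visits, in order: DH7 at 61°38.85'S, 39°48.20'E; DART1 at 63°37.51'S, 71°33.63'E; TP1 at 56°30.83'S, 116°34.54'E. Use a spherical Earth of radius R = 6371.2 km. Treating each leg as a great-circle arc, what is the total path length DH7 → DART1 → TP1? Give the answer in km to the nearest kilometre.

4179 km

DH7: φ = -61.64750°, λ = +39.80333°
DART1: φ = -63.62517°, λ = +71.56050°
TP1: φ = -56.51383°, λ = +116.57567°
DH7→DART1: c = 0.254380 rad, d = 1620.70 km
DART1→TP1: c = 0.401509 rad, d = 2558.09 km
Total = 1620.70 + 2558.09 = 4178.80 km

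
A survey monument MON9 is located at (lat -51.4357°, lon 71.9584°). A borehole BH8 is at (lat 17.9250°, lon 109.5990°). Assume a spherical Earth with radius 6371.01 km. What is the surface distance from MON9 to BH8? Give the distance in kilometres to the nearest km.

8535 km

Δφ = 69.3607°,  Δλ = 37.6406°
a = sin²(Δφ/2) + cos φ₁ cos φ₂ sin²(Δλ/2) = 0.385486
c = 2·arcsin(√a) = 1.339718 rad = 76.7602°
d = R·c = 6371.01 × 1.339718 = 8535.4 km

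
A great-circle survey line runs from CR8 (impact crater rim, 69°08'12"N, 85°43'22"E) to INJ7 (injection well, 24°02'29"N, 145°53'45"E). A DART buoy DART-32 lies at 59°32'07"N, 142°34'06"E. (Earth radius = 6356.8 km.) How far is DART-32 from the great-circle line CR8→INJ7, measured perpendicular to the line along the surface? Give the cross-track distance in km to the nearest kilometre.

1191 km

CR8: φ = +69.13667°, λ = +85.72278°
INJ7: φ = +24.04139°, λ = +145.89583°
DART-32: φ = +59.53528°, λ = +142.56833°
δ₁₃ = central angle CR8→DART-32 = 0.441347 rad  (haversine)
θ₁₃ = bearing CR8→DART-32 = 83.565°,  θ₁₂ = bearing CR8→INJ7 = 109.423°
dₓₜ = R·arcsin(sin δ₁₃ · sin(θ₁₃ − θ₁₂)) = 6356.8·arcsin(0.42716·sin(-25.858°)) = -1191.224 km
|dₓₜ| = 1191.224 km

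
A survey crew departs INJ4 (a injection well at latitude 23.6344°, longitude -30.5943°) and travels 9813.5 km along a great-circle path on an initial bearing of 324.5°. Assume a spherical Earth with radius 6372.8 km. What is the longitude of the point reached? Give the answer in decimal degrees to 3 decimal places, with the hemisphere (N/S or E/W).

147.765°W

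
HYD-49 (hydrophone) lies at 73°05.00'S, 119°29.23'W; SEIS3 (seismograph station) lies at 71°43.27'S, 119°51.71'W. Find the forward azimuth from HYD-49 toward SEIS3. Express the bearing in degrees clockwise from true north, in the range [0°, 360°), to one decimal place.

355.1°

HYD-49: φ = -73.08333°, λ = -119.48717°
SEIS3: φ = -71.72117°, λ = -119.86183°
Δλ = -0.3747°
y = sin Δλ · cos φ₂ = -0.002051
x = cos φ₁ sin φ₂ − sin φ₁ cos φ₂ cos Δλ = 0.023766
θ = atan2(y, x) = -4.9323° → 355.0677° (mod 360°)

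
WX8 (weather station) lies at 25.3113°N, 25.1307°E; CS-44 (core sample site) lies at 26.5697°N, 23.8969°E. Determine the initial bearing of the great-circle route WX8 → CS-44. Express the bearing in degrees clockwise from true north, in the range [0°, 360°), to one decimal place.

Δλ = -1.2338°
y = sin Δλ · cos φ₂ = -0.019258
x = cos φ₁ sin φ₂ − sin φ₁ cos φ₂ cos Δλ = 0.022050
θ = atan2(y, x) = -41.1334° → 318.8666° (mod 360°)

318.9°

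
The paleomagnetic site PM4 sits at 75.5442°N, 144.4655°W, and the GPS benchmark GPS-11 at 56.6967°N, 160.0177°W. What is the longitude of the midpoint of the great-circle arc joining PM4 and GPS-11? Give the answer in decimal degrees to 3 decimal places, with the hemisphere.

Bx = cos φ₂ cos Δλ = 0.528968,  By = cos φ₂ sin Δλ = -0.147215
φₘ = atan2(sin φ₁ + sin φ₂, √((cos φ₁ + Bx)² + By²)) = 66.28817°
λₘ = λ₁ + atan2(By, cos φ₁ + Bx) = -155.17237°

155.172°W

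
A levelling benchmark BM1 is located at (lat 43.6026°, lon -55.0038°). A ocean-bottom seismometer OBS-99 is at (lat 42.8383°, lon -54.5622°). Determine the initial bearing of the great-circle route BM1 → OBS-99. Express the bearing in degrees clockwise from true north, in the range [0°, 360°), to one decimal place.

Δλ = 0.4416°
y = sin Δλ · cos φ₂ = 0.005652
x = cos φ₁ sin φ₂ − sin φ₁ cos φ₂ cos Δλ = -0.013324
θ = atan2(y, x) = 157.0153° → 157.0153° (mod 360°)

157.0°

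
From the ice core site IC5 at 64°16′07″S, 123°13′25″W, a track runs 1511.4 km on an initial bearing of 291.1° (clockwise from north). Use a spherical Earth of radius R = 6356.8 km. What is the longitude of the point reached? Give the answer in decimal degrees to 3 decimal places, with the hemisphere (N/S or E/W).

IC5: φ = -64.26861°, λ = -123.22361°
δ = d/R = 1511.4/6356.8 = 0.237761 rad
φ₂ = arcsin(sin φ₁ cos δ + cos φ₁ sin δ cos θ)
   = arcsin(-0.90084·0.97187 + 0.43415·0.23553·0.36000) = -57.00154°
λ₂ = λ₁ + atan2(sin θ sin δ cos φ₁, cos δ − sin φ₁ sin φ₂) = -147.01886°

147.019°W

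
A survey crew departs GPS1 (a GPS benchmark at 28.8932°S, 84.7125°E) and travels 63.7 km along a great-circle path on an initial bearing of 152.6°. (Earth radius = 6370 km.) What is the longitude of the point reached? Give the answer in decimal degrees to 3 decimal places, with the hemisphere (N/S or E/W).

δ = d/R = 63.7/6370 = 0.010000 rad
φ₂ = arcsin(sin φ₁ cos δ + cos φ₁ sin δ cos θ)
   = arcsin(-0.48318·0.99995 + 0.87552·0.01000·-0.88782) = -29.40154°
λ₂ = λ₁ + atan2(sin θ sin δ cos φ₁, cos δ − sin φ₁ sin φ₂) = 85.01515°

85.015°E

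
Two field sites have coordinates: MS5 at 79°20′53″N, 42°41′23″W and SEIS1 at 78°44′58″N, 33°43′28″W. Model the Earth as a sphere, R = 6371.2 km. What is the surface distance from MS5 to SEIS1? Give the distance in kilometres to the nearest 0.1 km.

200.5 km

MS5: φ = +79.34806°, λ = -42.68972°
SEIS1: φ = +78.74944°, λ = -33.72444°
Δφ = -0.5986°,  Δλ = 8.9653°
a = sin²(Δφ/2) + cos φ₁ cos φ₂ sin²(Δλ/2) = 0.000248
c = 2·arcsin(√a) = 0.031471 rad = 1.8031°
d = R·c = 6371.2 × 0.031471 = 200.5 km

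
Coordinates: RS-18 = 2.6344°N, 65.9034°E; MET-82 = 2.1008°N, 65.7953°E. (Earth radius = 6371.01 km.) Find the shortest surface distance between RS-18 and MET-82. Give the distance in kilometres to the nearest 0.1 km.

60.5 km

Δφ = -0.5336°,  Δλ = -0.1081°
a = sin²(Δφ/2) + cos φ₁ cos φ₂ sin²(Δλ/2) = 0.000023
c = 2·arcsin(√a) = 0.009502 rad = 0.5444°
d = R·c = 6371.01 × 0.009502 = 60.5 km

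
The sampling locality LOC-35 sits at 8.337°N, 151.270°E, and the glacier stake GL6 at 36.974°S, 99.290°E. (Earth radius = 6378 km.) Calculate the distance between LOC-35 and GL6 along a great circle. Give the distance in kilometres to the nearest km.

Δφ = -45.3110°,  Δλ = -51.9800°
a = sin²(Δφ/2) + cos φ₁ cos φ₂ sin²(Δλ/2) = 0.300165
c = 2·arcsin(√a) = 1.159640 rad = 66.4425°
d = R·c = 6378 × 1.159640 = 7396.2 km

7396 km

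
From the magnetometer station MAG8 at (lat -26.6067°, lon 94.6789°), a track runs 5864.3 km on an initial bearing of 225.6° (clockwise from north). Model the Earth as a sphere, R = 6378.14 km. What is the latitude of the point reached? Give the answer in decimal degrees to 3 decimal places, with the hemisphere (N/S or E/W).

50.266°S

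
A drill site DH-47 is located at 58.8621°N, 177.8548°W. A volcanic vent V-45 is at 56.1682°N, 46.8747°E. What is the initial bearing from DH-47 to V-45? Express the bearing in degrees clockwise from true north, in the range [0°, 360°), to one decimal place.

333.0°

Δλ = -135.2705°
y = sin Δλ · cos φ₂ = -0.391823
x = cos φ₁ sin φ₂ − sin φ₁ cos φ₂ cos Δλ = 0.768095
θ = atan2(y, x) = -27.0272° → 332.9728° (mod 360°)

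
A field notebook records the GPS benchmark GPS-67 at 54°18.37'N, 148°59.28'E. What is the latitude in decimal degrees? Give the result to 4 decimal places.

54.3062°N

54° + 18.37′/60 = 54 + 0.30617 = 54.3062°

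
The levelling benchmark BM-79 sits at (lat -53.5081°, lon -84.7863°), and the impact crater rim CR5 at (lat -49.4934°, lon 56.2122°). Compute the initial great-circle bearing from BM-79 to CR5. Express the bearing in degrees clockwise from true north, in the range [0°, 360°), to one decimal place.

154.5°

Δλ = 140.9985°
y = sin Δλ · cos φ₂ = 0.408779
x = cos φ₁ sin φ₂ − sin φ₁ cos φ₂ cos Δλ = -0.857984
θ = atan2(y, x) = 154.5249° → 154.5249° (mod 360°)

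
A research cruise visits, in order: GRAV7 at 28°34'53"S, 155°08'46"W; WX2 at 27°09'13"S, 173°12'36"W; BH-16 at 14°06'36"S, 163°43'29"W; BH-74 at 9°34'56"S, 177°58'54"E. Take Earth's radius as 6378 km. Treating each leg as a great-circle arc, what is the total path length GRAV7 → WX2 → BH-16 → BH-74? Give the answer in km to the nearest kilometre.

5592 km

GRAV7: φ = -28.58139°, λ = -155.14611°
WX2: φ = -27.15361°, λ = -173.21000°
BH-16: φ = -14.11000°, λ = -163.72472°
BH-74: φ = -9.58222°, λ = +177.98167°
GRAV7→WX2: c = 0.279558 rad, d = 1783.02 km
WX2→BH-16: c = 0.275091 rad, d = 1754.53 km
BH-16→BH-74: c = 0.322177 rad, d = 2054.85 km
Total = 1783.02 + 1754.53 + 2054.85 = 5592.40 km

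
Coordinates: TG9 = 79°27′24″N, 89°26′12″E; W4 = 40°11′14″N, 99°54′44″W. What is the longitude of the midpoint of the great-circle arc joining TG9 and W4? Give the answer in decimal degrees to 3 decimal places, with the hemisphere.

TG9: φ = +79.45667°, λ = +89.43667°
W4: φ = +40.18722°, λ = -99.91222°
Bx = cos φ₂ cos Δλ = -0.753793,  By = cos φ₂ sin Δλ = 0.124099
φₘ = atan2(sin φ₁ + sin φ₂, √((cos φ₁ + Bx)² + By²)) = 70.26586°
λₘ = λ₁ + atan2(By, cos φ₁ + Bx) = -102.82896°

102.829°W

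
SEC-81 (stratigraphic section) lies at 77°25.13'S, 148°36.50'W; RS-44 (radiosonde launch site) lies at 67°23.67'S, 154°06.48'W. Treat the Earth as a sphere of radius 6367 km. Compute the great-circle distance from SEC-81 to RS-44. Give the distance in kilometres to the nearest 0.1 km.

1128.0 km

SEC-81: φ = -77.41883°, λ = -148.60833°
RS-44: φ = -67.39450°, λ = -154.10800°
Δφ = 10.0243°,  Δλ = -5.4997°
a = sin²(Δφ/2) + cos φ₁ cos φ₂ sin²(Δλ/2) = 0.007826
c = 2·arcsin(√a) = 0.177158 rad = 10.1504°
d = R·c = 6367 × 0.177158 = 1128.0 km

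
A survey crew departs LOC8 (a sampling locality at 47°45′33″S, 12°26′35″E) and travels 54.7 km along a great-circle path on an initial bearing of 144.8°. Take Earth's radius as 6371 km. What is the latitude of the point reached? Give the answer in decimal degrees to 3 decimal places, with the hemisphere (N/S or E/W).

LOC8: φ = -47.75917°, λ = +12.44306°
δ = d/R = 54.7/6371 = 0.008586 rad
φ₂ = arcsin(sin φ₁ cos δ + cos φ₁ sin δ cos θ)
   = arcsin(-0.74033·0.99996 + 0.67225·0.00859·-0.81714) = -48.16036°
λ₂ = λ₁ + atan2(sin θ sin δ cos φ₁, cos δ − sin φ₁ sin φ₂) = 12.86816°

48.160°S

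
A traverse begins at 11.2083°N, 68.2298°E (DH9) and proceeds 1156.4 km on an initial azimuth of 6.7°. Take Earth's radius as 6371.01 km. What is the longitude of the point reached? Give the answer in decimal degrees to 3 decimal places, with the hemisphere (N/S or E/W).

69.527°E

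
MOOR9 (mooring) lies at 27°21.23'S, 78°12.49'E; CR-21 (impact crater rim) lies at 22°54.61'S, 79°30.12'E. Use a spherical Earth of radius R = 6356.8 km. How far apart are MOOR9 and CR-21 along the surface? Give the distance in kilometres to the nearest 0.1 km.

MOOR9: φ = -27.35383°, λ = +78.20817°
CR-21: φ = -22.91017°, λ = +79.50200°
Δφ = 4.4437°,  Δλ = 1.2938°
a = sin²(Δφ/2) + cos φ₁ cos φ₂ sin²(Δλ/2) = 0.001607
c = 2·arcsin(√a) = 0.080204 rad = 4.5953°
d = R·c = 6356.8 × 0.080204 = 509.8 km

509.8 km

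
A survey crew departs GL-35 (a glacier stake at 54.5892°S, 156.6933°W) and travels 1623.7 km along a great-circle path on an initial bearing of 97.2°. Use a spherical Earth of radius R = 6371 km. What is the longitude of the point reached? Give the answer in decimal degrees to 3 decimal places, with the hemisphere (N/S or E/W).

131.635°W

δ = d/R = 1623.7/6371 = 0.254858 rad
φ₂ = arcsin(sin φ₁ cos δ + cos φ₁ sin δ cos θ)
   = arcsin(-0.81502·0.96770 + 0.57943·0.25211·-0.12533) = -53.80399°
λ₂ = λ₁ + atan2(sin θ sin δ cos φ₁, cos δ − sin φ₁ sin φ₂) = -131.63515°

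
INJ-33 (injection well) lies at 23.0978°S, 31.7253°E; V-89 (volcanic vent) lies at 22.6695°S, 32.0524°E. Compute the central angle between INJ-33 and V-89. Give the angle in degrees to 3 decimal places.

Δφ = 0.4283°,  Δλ = 0.3271°
a = sin²(Δφ/2) + cos φ₁ cos φ₂ sin²(Δλ/2) = 0.000021
c = 2·arcsin(√a) = 0.009140 rad = 0.5237°

0.524°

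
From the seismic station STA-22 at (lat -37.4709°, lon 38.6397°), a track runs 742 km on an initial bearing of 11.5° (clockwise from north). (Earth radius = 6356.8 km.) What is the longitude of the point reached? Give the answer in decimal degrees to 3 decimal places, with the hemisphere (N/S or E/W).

40.190°E

δ = d/R = 742/6356.8 = 0.116725 rad
φ₂ = arcsin(sin φ₁ cos δ + cos φ₁ sin δ cos θ)
   = arcsin(-0.60836·0.99320 + 0.79366·0.11646·0.97992) = -30.90686°
λ₂ = λ₁ + atan2(sin θ sin δ cos φ₁, cos δ − sin φ₁ sin φ₂) = 40.19037°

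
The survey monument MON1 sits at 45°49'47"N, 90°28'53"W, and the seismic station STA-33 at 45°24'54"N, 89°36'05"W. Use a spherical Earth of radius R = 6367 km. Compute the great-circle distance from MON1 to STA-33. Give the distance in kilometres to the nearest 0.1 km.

MON1: φ = +45.82972°, λ = -90.48139°
STA-33: φ = +45.41500°, λ = -89.60139°
Δφ = -0.4147°,  Δλ = 0.8800°
a = sin²(Δφ/2) + cos φ₁ cos φ₂ sin²(Δλ/2) = 0.000042
c = 2·arcsin(√a) = 0.012953 rad = 0.7421°
d = R·c = 6367 × 0.012953 = 82.5 km

82.5 km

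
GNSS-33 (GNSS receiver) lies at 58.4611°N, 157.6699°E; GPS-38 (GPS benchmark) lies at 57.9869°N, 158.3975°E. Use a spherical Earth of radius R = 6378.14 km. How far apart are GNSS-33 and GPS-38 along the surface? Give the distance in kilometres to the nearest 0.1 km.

Δφ = -0.4742°,  Δλ = 0.7276°
a = sin²(Δφ/2) + cos φ₁ cos φ₂ sin²(Δλ/2) = 0.000028
c = 2·arcsin(√a) = 0.010640 rad = 0.6096°
d = R·c = 6378.14 × 0.010640 = 67.9 km

67.9 km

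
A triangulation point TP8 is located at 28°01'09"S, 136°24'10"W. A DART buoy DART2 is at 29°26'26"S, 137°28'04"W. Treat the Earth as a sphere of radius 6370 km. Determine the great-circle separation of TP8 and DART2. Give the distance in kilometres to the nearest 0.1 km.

189.1 km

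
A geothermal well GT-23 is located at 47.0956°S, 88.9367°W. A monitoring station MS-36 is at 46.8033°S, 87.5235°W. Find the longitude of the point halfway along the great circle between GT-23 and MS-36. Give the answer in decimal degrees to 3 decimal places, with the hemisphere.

88.228°W

Bx = cos φ₂ cos Δλ = 0.684297,  By = cos φ₂ sin Δλ = 0.016882
φₘ = atan2(sin φ₁ + sin φ₂, √((cos φ₁ + Bx)² + By²)) = -46.95162°
λₘ = λ₁ + atan2(By, cos φ₁ + Bx) = -88.22817°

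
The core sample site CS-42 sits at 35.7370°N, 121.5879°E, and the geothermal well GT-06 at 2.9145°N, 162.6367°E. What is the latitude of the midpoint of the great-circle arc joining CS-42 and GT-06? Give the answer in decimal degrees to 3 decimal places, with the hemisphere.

20.515°N

Bx = cos φ₂ cos Δλ = 0.753175,  By = cos φ₂ sin Δλ = 0.655852
φₘ = atan2(sin φ₁ + sin φ₂, √((cos φ₁ + Bx)² + By²)) = 20.51536°
λₘ = λ₁ + atan2(By, cos φ₁ + Bx) = 144.32678°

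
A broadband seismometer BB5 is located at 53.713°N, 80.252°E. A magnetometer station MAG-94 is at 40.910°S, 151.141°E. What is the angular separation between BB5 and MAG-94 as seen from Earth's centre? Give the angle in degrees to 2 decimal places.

Δφ = -94.6230°,  Δλ = 70.8890°
a = sin²(Δφ/2) + cos φ₁ cos φ₂ sin²(Δλ/2) = 0.690716
c = 2·arcsin(√a) = 1.962142 rad = 112.4225°

112.42°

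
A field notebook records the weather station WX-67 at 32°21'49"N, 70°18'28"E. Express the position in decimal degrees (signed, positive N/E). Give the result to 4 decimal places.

+32.3636°, +70.3078°

lat: 32.3636° N → +32.3636°
lon: 70.3078° E → +70.3078°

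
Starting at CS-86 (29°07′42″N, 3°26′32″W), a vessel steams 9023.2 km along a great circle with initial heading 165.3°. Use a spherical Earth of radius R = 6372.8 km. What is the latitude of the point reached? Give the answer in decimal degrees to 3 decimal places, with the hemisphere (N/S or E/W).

49.440°S

CS-86: φ = +29.12833°, λ = -3.44222°
δ = d/R = 9023.2/6372.8 = 1.415893 rad
φ₂ = arcsin(sin φ₁ cos δ + cos φ₁ sin δ cos θ)
   = arcsin(0.48677·0.15429 + 0.87353·0.98803·-0.96727) = -49.43961°
λ₂ = λ₁ + atan2(sin θ sin δ cos φ₁, cos δ − sin φ₁ sin φ₂) = 19.23719°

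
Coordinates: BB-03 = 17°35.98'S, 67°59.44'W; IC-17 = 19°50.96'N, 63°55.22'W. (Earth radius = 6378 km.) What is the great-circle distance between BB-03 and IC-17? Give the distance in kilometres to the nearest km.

4192 km

BB-03: φ = -17.59967°, λ = -67.99067°
IC-17: φ = +19.84933°, λ = -63.92033°
Δφ = 37.4490°,  Δλ = 4.0703°
a = sin²(Δφ/2) + cos φ₁ cos φ₂ sin²(Δλ/2) = 0.104183
c = 2·arcsin(√a) = 0.657318 rad = 37.6616°
d = R·c = 6378 × 0.657318 = 4192.4 km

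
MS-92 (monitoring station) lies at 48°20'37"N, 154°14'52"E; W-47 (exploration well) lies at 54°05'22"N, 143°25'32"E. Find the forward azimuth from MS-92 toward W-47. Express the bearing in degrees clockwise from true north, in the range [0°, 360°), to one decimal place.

MS-92: φ = +48.34361°, λ = +154.24778°
W-47: φ = +54.08944°, λ = +143.42556°
Δλ = -10.8222°
y = sin Δλ · cos φ₂ = -0.110127
x = cos φ₁ sin φ₂ − sin φ₁ cos φ₂ cos Δλ = 0.107910
θ = atan2(y, x) = -45.5826° → 314.4174° (mod 360°)

314.4°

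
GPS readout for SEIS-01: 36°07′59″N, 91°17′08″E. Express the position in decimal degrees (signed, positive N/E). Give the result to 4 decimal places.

+36.1331°, +91.2856°

lat: 36.1331° N → +36.1331°
lon: 91.2856° E → +91.2856°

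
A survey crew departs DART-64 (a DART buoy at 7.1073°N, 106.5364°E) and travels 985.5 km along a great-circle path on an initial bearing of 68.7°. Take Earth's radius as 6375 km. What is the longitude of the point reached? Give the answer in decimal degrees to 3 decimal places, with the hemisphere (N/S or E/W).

δ = d/R = 985.5/6375 = 0.154588 rad
φ₂ = arcsin(sin φ₁ cos δ + cos φ₁ sin δ cos θ)
   = arcsin(0.12373·0.98808 + 0.99232·0.15397·0.36325) = 10.23894°
λ₂ = λ₁ + atan2(sin θ sin δ cos φ₁, cos δ − sin φ₁ sin φ₂) = 114.91868°

114.919°E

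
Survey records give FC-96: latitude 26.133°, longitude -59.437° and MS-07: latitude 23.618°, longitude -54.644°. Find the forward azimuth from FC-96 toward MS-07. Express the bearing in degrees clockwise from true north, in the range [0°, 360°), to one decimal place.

Δλ = 4.7930°
y = sin Δλ · cos φ₂ = 0.076557
x = cos φ₁ sin φ₂ − sin φ₁ cos φ₂ cos Δλ = -0.042470
θ = atan2(y, x) = 119.0191° → 119.0191° (mod 360°)

119.0°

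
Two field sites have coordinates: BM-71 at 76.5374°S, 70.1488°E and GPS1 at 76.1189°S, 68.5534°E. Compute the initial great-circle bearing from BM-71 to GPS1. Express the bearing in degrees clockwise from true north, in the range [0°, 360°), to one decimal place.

317.2°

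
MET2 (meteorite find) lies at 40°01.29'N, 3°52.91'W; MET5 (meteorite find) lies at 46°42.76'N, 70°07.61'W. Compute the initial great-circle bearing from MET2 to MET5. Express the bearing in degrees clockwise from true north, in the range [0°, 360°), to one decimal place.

301.2°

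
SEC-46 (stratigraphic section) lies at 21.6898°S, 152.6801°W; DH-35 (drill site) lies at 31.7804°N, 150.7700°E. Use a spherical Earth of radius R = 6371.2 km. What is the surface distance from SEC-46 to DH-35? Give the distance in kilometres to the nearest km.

8459 km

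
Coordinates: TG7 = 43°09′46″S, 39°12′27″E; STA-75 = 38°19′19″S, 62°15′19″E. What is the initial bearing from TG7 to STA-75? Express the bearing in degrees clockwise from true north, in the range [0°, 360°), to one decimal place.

82.3°

TG7: φ = -43.16278°, λ = +39.20750°
STA-75: φ = -38.32194°, λ = +62.25528°
Δλ = 23.0478°
y = sin Δλ · cos φ₂ = 0.307146
x = cos φ₁ sin φ₂ − sin φ₁ cos φ₂ cos Δλ = 0.041549
θ = atan2(y, x) = 82.2960° → 82.2960° (mod 360°)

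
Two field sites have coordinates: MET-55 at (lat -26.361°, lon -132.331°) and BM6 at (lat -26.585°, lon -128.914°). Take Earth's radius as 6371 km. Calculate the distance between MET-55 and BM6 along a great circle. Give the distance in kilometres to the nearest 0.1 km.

Δφ = -0.2240°,  Δλ = 3.4170°
a = sin²(Δφ/2) + cos φ₁ cos φ₂ sin²(Δλ/2) = 0.000716
c = 2·arcsin(√a) = 0.053526 rad = 3.0668°
d = R·c = 6371 × 0.053526 = 341.0 km

341.0 km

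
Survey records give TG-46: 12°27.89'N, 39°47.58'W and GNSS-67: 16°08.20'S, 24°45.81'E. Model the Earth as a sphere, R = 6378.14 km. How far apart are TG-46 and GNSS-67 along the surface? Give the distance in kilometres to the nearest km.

TG-46: φ = +12.46483°, λ = -39.79300°
GNSS-67: φ = -16.13667°, λ = +24.76350°
Δφ = -28.6015°,  Δλ = 64.5565°
a = sin²(Δφ/2) + cos φ₁ cos φ₂ sin²(Δλ/2) = 0.328511
c = 2·arcsin(√a) = 1.220711 rad = 69.9416°
d = R·c = 6378.14 × 1.220711 = 7785.9 km

7786 km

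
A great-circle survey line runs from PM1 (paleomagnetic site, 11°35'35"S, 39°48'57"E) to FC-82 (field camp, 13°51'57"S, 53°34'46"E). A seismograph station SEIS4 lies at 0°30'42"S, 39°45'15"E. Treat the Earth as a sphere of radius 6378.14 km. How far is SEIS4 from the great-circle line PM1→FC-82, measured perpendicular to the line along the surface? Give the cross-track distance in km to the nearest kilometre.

PM1: φ = -11.59306°, λ = +39.81583°
FC-82: φ = -13.86583°, λ = +53.57944°
SEIS4: φ = -0.51167°, λ = +39.75417°
δ₁₃ = central angle PM1→SEIS4 = 0.193410 rad  (haversine)
θ₁₃ = bearing PM1→SEIS4 = 359.679°,  θ₁₂ = bearing PM1→FC-82 = 101.086°
dₓₜ = R·arcsin(sin δ₁₃ · sin(θ₁₃ − θ₁₂)) = 6378.14·arcsin(0.19221·sin(258.593°)) = -1208.928 km
|dₓₜ| = 1208.928 km

1209 km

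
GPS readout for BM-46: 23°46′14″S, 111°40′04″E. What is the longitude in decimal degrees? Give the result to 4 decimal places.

111.6678°E

111° + 40′/60 + 4″/3600 = 111 + 0.66667 + 0.00111 = 111.6678°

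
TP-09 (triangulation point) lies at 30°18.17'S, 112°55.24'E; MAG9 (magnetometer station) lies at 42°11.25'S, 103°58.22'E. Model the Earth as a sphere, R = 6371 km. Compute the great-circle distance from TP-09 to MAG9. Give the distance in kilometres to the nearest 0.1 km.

1544.1 km

TP-09: φ = -30.30283°, λ = +112.92067°
MAG9: φ = -42.18750°, λ = +103.97033°
Δφ = -11.8847°,  Δλ = -8.9503°
a = sin²(Δφ/2) + cos φ₁ cos φ₂ sin²(Δλ/2) = 0.014613
c = 2·arcsin(√a) = 0.242358 rad = 13.8861°
d = R·c = 6371 × 0.242358 = 1544.1 km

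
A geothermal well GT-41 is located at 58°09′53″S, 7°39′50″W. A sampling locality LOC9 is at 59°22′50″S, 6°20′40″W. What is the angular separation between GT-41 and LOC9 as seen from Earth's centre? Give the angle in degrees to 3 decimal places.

GT-41: φ = -58.16472°, λ = -7.66389°
LOC9: φ = -59.38056°, λ = -6.34444°
Δφ = -1.2158°,  Δλ = 1.3194°
a = sin²(Δφ/2) + cos φ₁ cos φ₂ sin²(Δλ/2) = 0.000148
c = 2·arcsin(√a) = 0.024347 rad = 1.3950°

1.395°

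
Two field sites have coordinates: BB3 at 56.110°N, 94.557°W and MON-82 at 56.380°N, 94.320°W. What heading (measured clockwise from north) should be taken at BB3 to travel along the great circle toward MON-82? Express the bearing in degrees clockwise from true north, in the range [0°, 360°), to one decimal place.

Δλ = 0.2370°
y = sin Δλ · cos φ₂ = 0.002290
x = cos φ₁ sin φ₂ − sin φ₁ cos φ₂ cos Δλ = 0.004716
θ = atan2(y, x) = 25.9015° → 25.9015° (mod 360°)

25.9°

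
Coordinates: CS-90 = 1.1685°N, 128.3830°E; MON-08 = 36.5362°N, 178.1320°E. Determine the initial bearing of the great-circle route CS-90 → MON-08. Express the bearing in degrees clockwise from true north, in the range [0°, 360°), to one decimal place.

46.4°

Δλ = 49.7490°
y = sin Δλ · cos φ₂ = 0.613234
x = cos φ₁ sin φ₂ − sin φ₁ cos φ₂ cos Δλ = 0.584620
θ = atan2(y, x) = 46.3684° → 46.3684° (mod 360°)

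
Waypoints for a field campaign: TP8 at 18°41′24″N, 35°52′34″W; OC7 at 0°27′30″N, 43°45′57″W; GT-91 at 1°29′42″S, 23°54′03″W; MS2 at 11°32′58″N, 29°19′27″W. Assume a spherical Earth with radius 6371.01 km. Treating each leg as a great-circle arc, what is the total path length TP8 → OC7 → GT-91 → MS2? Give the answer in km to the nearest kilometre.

5991 km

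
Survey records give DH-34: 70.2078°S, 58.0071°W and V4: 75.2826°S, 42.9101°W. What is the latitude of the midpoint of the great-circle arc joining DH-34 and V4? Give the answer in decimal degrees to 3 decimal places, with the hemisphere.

72.883°S

Bx = cos φ₂ cos Δλ = 0.245283,  By = cos φ₂ sin Δλ = 0.066169
φₘ = atan2(sin φ₁ + sin φ₂, √((cos φ₁ + Bx)² + By²)) = -72.88308°
λₘ = λ₁ + atan2(By, cos φ₁ + Bx) = -51.54173°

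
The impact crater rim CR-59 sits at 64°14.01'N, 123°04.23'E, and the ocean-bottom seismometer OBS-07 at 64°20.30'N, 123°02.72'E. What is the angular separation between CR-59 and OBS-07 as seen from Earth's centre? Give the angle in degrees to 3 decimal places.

0.105°

CR-59: φ = +64.23350°, λ = +123.07050°
OBS-07: φ = +64.33833°, λ = +123.04533°
Δφ = 0.1048°,  Δλ = -0.0252°
a = sin²(Δφ/2) + cos φ₁ cos φ₂ sin²(Δλ/2) = 0.000001
c = 2·arcsin(√a) = 0.001840 rad = 0.1054°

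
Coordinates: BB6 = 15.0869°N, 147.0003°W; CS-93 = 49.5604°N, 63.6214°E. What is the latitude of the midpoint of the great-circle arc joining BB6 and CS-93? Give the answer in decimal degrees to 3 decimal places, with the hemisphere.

Bx = cos φ₂ cos Δλ = -0.558192,  By = cos φ₂ sin Δλ = -0.330399
φₘ = atan2(sin φ₁ + sin φ₂, √((cos φ₁ + Bx)² + By²)) = 62.81886°
λₘ = λ₁ + atan2(By, cos φ₁ + Bx) = 173.95373°

62.819°N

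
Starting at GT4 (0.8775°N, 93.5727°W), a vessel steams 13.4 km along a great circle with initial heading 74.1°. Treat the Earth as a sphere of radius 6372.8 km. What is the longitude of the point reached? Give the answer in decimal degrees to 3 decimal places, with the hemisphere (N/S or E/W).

93.457°W

δ = d/R = 13.4/6372.8 = 0.002103 rad
φ₂ = arcsin(sin φ₁ cos δ + cos φ₁ sin δ cos θ)
   = arcsin(0.01531·1.00000 + 0.99988·0.00210·0.27396) = 0.91050°
λ₂ = λ₁ + atan2(sin θ sin δ cos φ₁, cos δ − sin φ₁ sin φ₂) = -93.45682°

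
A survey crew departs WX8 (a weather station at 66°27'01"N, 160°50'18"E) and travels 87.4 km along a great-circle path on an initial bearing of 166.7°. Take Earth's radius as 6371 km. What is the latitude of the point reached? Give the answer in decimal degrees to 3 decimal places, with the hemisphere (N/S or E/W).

WX8: φ = +66.45028°, λ = +160.83833°
δ = d/R = 87.4/6371 = 0.013718 rad
φ₂ = arcsin(sin φ₁ cos δ + cos φ₁ sin δ cos θ)
   = arcsin(0.91671·0.99991 + 0.39954·0.01372·-0.97318) = 65.68472°
λ₂ = λ₁ + atan2(sin θ sin δ cos φ₁, cos δ − sin φ₁ sin φ₂) = 161.27747°

65.685°N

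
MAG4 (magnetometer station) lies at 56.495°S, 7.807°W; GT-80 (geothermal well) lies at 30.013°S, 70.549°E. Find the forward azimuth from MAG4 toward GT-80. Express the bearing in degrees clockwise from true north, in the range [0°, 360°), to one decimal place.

98.7°

Δλ = 78.3560°
y = sin Δλ · cos φ₂ = 0.848092
x = cos φ₁ sin φ₂ − sin φ₁ cos φ₂ cos Δλ = -0.130386
θ = atan2(y, x) = 98.7402° → 98.7402° (mod 360°)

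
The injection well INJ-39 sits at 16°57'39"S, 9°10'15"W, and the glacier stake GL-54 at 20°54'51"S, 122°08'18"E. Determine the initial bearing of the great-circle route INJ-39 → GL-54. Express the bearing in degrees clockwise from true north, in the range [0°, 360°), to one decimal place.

INJ-39: φ = -16.96083°, λ = -9.17083°
GL-54: φ = -20.91417°, λ = +122.13833°
Δλ = 131.3092°
y = sin Δλ · cos φ₂ = 0.701669
x = cos φ₁ sin φ₂ − sin φ₁ cos φ₂ cos Δλ = -0.521325
θ = atan2(y, x) = 126.6115° → 126.6115° (mod 360°)

126.6°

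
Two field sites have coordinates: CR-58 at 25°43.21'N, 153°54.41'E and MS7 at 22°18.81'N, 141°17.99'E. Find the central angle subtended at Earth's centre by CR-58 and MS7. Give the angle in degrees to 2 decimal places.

12.00°

CR-58: φ = +25.72017°, λ = +153.90683°
MS7: φ = +22.31350°, λ = +141.29983°
Δφ = -3.4067°,  Δλ = -12.6070°
a = sin²(Δφ/2) + cos φ₁ cos φ₂ sin²(Δλ/2) = 0.010931
c = 2·arcsin(√a) = 0.209485 rad = 12.0026°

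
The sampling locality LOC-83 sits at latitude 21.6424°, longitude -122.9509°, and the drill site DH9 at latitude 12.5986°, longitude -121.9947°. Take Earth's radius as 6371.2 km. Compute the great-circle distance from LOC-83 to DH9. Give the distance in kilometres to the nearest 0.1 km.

1010.8 km

Δφ = -9.0438°,  Δλ = 0.9562°
a = sin²(Δφ/2) + cos φ₁ cos φ₂ sin²(Δλ/2) = 0.006279
c = 2·arcsin(√a) = 0.158646 rad = 9.0897°
d = R·c = 6371.2 × 0.158646 = 1010.8 km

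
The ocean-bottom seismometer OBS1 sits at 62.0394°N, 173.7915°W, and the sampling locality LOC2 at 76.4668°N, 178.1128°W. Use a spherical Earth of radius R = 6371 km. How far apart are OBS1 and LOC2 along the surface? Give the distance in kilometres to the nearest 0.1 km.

1612.2 km

Δφ = 14.4274°,  Δλ = -4.3213°
a = sin²(Δφ/2) + cos φ₁ cos φ₂ sin²(Δλ/2) = 0.015924
c = 2·arcsin(√a) = 0.253054 rad = 14.4990°
d = R·c = 6371 × 0.253054 = 1612.2 km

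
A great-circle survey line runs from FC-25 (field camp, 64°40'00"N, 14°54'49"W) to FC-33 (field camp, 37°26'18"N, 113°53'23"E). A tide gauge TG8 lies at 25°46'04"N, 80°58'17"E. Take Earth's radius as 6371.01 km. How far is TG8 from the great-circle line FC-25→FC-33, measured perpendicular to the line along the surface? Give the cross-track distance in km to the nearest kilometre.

FC-25: φ = +64.66667°, λ = -14.91361°
FC-33: φ = +37.43833°, λ = +113.88972°
TG8: φ = +25.76778°, λ = +80.97139°
δ₁₃ = central angle FC-25→TG8 = 1.209583 rad  (haversine)
θ₁₃ = bearing FC-25→TG8 = 73.258°,  θ₁₂ = bearing FC-25→FC-33 = 41.079°
dₓₜ = R·arcsin(sin δ₁₃ · sin(θ₁₃ − θ₁₂)) = 6371.01·arcsin(0.93547·sin(32.179°)) = 3322.614 km
|dₓₜ| = 3322.614 km

3323 km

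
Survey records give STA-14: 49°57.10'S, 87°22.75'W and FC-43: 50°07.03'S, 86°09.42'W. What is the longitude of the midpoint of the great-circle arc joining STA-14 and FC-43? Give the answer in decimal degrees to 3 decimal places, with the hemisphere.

STA-14: φ = -49.95167°, λ = -87.37917°
FC-43: φ = -50.11717°, λ = -86.15700°
Bx = cos φ₂ cos Δλ = 0.641074,  By = cos φ₂ sin Δλ = 0.013677
φₘ = atan2(sin φ₁ + sin φ₂, √((cos φ₁ + Bx)² + By²)) = -50.03602°
λₘ = λ₁ + atan2(By, cos φ₁ + Bx) = -86.76914°

86.769°W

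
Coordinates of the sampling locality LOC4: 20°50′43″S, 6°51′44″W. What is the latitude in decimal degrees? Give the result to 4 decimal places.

20.8453°S

20° + 50′/60 + 43″/3600 = 20 + 0.83333 + 0.01194 = 20.8453°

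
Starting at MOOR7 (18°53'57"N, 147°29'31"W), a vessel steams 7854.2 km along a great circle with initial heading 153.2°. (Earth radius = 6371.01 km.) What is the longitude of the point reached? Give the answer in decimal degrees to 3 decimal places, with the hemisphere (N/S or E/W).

111.539°W

MOOR7: φ = +18.89917°, λ = -147.49194°
δ = d/R = 7854.2/6371.01 = 1.232803 rad
φ₂ = arcsin(sin φ₁ cos δ + cos φ₁ sin δ cos θ)
   = arcsin(0.32390·0.33159 + 0.94609·0.94342·-0.89259) = -43.57343°
λ₂ = λ₁ + atan2(sin θ sin δ cos φ₁, cos δ − sin φ₁ sin φ₂) = -111.53863°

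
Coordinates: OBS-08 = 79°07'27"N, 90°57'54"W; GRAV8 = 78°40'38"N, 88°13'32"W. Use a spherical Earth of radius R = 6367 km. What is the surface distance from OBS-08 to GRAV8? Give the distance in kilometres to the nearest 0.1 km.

76.8 km

OBS-08: φ = +79.12417°, λ = -90.96500°
GRAV8: φ = +78.67722°, λ = -88.22556°
Δφ = -0.4469°,  Δλ = 2.7394°
a = sin²(Δφ/2) + cos φ₁ cos φ₂ sin²(Δλ/2) = 0.000036
c = 2·arcsin(√a) = 0.012063 rad = 0.6912°
d = R·c = 6367 × 0.012063 = 76.8 km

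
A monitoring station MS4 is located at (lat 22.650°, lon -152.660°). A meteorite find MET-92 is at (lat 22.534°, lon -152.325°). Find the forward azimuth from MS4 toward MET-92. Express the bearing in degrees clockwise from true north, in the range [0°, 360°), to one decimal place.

110.5°

Δλ = 0.3350°
y = sin Δλ · cos φ₂ = 0.005400
x = cos φ₁ sin φ₂ − sin φ₁ cos φ₂ cos Δλ = -0.002019
θ = atan2(y, x) = 110.4941° → 110.4941° (mod 360°)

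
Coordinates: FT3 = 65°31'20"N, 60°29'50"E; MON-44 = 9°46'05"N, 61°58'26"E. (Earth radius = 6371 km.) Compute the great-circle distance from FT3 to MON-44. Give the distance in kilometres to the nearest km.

6201 km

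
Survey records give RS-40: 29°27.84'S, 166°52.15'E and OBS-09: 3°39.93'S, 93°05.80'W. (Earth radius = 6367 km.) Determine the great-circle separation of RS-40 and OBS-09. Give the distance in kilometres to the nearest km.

10767 km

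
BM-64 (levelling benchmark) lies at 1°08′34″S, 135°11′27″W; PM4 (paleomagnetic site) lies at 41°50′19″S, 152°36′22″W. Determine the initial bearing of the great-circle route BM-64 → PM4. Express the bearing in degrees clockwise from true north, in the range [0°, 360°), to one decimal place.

BM-64: φ = -1.14278°, λ = -135.19083°
PM4: φ = -41.83861°, λ = -152.60611°
Δλ = -17.4153°
y = sin Δλ · cos φ₂ = -0.222983
x = cos φ₁ sin φ₂ − sin φ₁ cos φ₂ cos Δλ = -0.652724
θ = atan2(y, x) = -161.1389° → 198.8611° (mod 360°)

198.9°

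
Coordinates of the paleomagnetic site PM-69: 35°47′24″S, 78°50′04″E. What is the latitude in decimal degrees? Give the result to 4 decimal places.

35° + 47′/60 + 24″/3600 = 35 + 0.78333 + 0.00667 = 35.7900°

35.7900°S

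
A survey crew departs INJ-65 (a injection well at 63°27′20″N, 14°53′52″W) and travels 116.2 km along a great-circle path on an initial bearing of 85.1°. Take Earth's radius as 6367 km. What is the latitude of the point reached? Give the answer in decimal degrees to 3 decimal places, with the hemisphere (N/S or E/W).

63.526°N

INJ-65: φ = +63.45556°, λ = -14.89778°
δ = d/R = 116.2/6367 = 0.018250 rad
φ₂ = arcsin(sin φ₁ cos δ + cos φ₁ sin δ cos θ)
   = arcsin(0.89459·0.99983 + 0.44689·0.01825·0.08542) = 63.52585°
λ₂ = λ₁ + atan2(sin θ sin δ cos φ₁, cos δ − sin φ₁ sin φ₂) = -12.56020°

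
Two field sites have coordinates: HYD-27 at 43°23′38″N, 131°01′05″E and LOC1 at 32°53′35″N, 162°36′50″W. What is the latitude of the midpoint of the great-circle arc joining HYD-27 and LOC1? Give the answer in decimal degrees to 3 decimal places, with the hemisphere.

HYD-27: φ = +43.39389°, λ = +131.01806°
LOC1: φ = +32.89306°, λ = -162.61389°
Bx = cos φ₂ cos Δλ = 0.336596,  By = cos φ₂ sin Δλ = 0.769269
φₘ = atan2(sin φ₁ + sin φ₂, √((cos φ₁ + Bx)² + By²)) = 43.14668°
λₘ = λ₁ + atan2(By, cos φ₁ + Bx) = 166.90422°

43.147°N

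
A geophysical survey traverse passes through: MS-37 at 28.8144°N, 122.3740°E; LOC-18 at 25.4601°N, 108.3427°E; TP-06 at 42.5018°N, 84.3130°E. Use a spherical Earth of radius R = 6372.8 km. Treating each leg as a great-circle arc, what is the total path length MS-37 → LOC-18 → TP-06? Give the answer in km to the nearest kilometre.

4335 km

MS-37→LOC-18: c = 0.225496 rad, d = 1437.04 km
LOC-18→TP-06: c = 0.454679 rad, d = 2897.58 km
Total = 1437.04 + 2897.58 = 4334.62 km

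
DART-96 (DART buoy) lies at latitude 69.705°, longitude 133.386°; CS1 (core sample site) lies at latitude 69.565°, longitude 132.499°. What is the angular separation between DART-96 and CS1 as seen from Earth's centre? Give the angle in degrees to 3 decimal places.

Δφ = -0.1400°,  Δλ = -0.8870°
a = sin²(Δφ/2) + cos φ₁ cos φ₂ sin²(Δλ/2) = 0.000009
c = 2·arcsin(√a) = 0.005916 rad = 0.3389°

0.339°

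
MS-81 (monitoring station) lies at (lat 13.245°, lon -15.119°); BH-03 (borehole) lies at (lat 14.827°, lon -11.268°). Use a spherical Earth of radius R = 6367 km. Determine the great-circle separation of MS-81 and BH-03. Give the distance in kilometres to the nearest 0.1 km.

450.8 km

Δφ = 1.5820°,  Δλ = 3.8510°
a = sin²(Δφ/2) + cos φ₁ cos φ₂ sin²(Δλ/2) = 0.001253
c = 2·arcsin(√a) = 0.070808 rad = 4.0570°
d = R·c = 6367 × 0.070808 = 450.8 km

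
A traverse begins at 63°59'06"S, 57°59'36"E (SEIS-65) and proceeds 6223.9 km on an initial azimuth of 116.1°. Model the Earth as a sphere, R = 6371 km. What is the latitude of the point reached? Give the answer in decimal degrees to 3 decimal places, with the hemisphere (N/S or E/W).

41.514°S

SEIS-65: φ = -63.98500°, λ = +57.99333°
δ = d/R = 6223.9/6371 = 0.976911 rad
φ₂ = arcsin(sin φ₁ cos δ + cos φ₁ sin δ cos θ)
   = arcsin(-0.89868·0.55959 + 0.43861·0.82877·-0.43994) = -41.51437°
λ₂ = λ₁ + atan2(sin θ sin δ cos φ₁, cos δ − sin φ₁ sin φ₂) = 154.29807°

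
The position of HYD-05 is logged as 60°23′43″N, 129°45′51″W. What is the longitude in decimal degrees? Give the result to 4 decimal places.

129° + 45′/60 + 51″/3600 = 129 + 0.75000 + 0.01417 = 129.7642°

129.7642°W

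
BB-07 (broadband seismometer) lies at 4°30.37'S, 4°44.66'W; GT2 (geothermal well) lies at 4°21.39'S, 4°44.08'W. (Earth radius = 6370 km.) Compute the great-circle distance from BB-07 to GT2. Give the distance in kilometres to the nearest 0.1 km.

BB-07: φ = -4.50617°, λ = -4.74433°
GT2: φ = -4.35650°, λ = -4.73467°
Δφ = 0.1497°,  Δλ = 0.0097°
a = sin²(Δφ/2) + cos φ₁ cos φ₂ sin²(Δλ/2) = 0.000002
c = 2·arcsin(√a) = 0.002618 rad = 0.1500°
d = R·c = 6370 × 0.002618 = 16.7 km

16.7 km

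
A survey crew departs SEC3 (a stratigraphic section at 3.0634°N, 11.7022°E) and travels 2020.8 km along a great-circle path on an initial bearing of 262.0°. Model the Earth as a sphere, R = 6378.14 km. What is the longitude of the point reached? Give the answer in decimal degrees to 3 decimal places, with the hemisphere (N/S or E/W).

δ = d/R = 2020.8/6378.14 = 0.316832 rad
φ₂ = arcsin(sin φ₁ cos δ + cos φ₁ sin δ cos θ)
   = arcsin(0.05344·0.95023 + 0.99857·0.31156·-0.13917) = 0.42872°
λ₂ = λ₁ + atan2(sin θ sin δ cos φ₁, cos δ − sin φ₁ sin φ₂) = -6.26874°

6.269°W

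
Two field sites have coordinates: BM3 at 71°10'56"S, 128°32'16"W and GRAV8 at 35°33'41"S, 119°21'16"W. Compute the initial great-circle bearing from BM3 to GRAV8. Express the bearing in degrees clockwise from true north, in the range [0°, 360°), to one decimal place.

12.8°

BM3: φ = -71.18222°, λ = -128.53778°
GRAV8: φ = -35.56139°, λ = -119.35444°
Δλ = 9.1833°
y = sin Δλ · cos φ₂ = 0.129829
x = cos φ₁ sin φ₂ − sin φ₁ cos φ₂ cos Δλ = 0.572549
θ = atan2(y, x) = 12.7761° → 12.7761° (mod 360°)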